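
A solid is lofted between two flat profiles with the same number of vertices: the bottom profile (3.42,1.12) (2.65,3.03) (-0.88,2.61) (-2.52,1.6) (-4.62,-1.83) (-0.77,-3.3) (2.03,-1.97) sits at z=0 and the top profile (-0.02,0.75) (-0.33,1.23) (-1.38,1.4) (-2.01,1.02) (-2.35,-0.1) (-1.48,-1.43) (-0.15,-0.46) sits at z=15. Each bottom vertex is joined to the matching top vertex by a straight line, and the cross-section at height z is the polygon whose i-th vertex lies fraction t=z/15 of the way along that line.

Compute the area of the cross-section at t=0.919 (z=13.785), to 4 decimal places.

Area at t=0.919: 5.8411

Cross-section at t=0.919: each vertex is (1-t)·p0[i] + t·p1[i].
  v1: (1-0.919)·(3.42,1.12) + 0.919·(-0.02,0.75) = (0.2586,0.7800)
  v2: (1-0.919)·(2.65,3.03) + 0.919·(-0.33,1.23) = (-0.0886,1.3758)
  v3: (1-0.919)·(-0.88,2.61) + 0.919·(-1.38,1.4) = (-1.3395,1.4980)
  v4: (1-0.919)·(-2.52,1.6) + 0.919·(-2.01,1.02) = (-2.0513,1.0670)
  v5: (1-0.919)·(-4.62,-1.83) + 0.919·(-2.35,-0.1) = (-2.5339,-0.2401)
  v6: (1-0.919)·(-0.77,-3.3) + 0.919·(-1.48,-1.43) = (-1.4225,-1.5815)
  v7: (1-0.919)·(2.03,-1.97) + 0.919·(-0.15,-0.46) = (0.0266,-0.5823)
Shoelace sum Σ(x_i·y_{i+1} − x_{i+1}·y_i):
  i=1: 0.2586·1.3758 − -0.0886·0.7800 = +0.4250 (running +0.4250)
  i=2: -0.0886·1.4980 − -1.3395·1.3758 = +1.7101 (running +2.1351)
  i=3: -1.3395·1.0670 − -2.0513·1.4980 = +1.6437 (running +3.7788)
  i=4: -2.0513·-0.2401 − -2.5339·1.0670 = +3.1962 (running +6.9749)
  i=5: -2.5339·-1.5815 − -1.4225·-0.2401 = +3.6657 (running +10.6406)
  i=6: -1.4225·-0.5823 − 0.0266·-1.5815 = +0.8704 (running +11.5109)
  i=7: 0.0266·0.7800 − 0.2586·-0.5823 = +0.1713 (running +11.6823)
Area = |Σ|/2 = |11.6823|/2 = 5.8411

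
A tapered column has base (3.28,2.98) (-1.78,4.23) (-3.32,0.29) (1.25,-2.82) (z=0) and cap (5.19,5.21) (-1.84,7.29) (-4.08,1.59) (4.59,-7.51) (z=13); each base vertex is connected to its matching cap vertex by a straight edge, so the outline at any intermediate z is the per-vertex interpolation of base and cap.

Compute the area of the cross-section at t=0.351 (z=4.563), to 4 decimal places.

Cross-section at t=0.351: each vertex is (1-t)·p0[i] + t·p1[i].
  v1: (1-0.351)·(3.28,2.98) + 0.351·(5.19,5.21) = (3.9504,3.7627)
  v2: (1-0.351)·(-1.78,4.23) + 0.351·(-1.84,7.29) = (-1.8011,5.3041)
  v3: (1-0.351)·(-3.32,0.29) + 0.351·(-4.08,1.59) = (-3.5868,0.7463)
  v4: (1-0.351)·(1.25,-2.82) + 0.351·(4.59,-7.51) = (2.4223,-4.4662)
Shoelace sum Σ(x_i·y_{i+1} − x_{i+1}·y_i):
  i=1: 3.9504·5.3041 − -1.8011·3.7627 = +27.7301 (running +27.7301)
  i=2: -1.8011·0.7463 − -3.5868·5.3041 = +17.6803 (running +45.4104)
  i=3: -3.5868·-4.4662 − 2.4223·0.7463 = +14.2114 (running +59.6217)
  i=4: 2.4223·3.7627 − 3.9504·-4.4662 = +26.7579 (running +86.3796)
Area = |Σ|/2 = |86.3796|/2 = 43.1898

Area at t=0.351: 43.1898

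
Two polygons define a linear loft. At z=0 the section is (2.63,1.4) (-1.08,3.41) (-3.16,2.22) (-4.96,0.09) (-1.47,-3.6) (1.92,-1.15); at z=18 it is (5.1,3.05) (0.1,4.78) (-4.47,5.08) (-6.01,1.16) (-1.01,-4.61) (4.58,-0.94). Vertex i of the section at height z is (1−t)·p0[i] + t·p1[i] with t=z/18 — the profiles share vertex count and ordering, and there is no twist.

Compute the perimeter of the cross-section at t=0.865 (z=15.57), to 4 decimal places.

Cross-section at t=0.865: each vertex is (1-t)·p0[i] + t·p1[i].
  v1: (1-0.865)·(2.63,1.4) + 0.865·(5.1,3.05) = (4.7665,2.8272)
  v2: (1-0.865)·(-1.08,3.41) + 0.865·(0.1,4.78) = (-0.0593,4.5951)
  v3: (1-0.865)·(-3.16,2.22) + 0.865·(-4.47,5.08) = (-4.2931,4.6939)
  v4: (1-0.865)·(-4.96,0.09) + 0.865·(-6.01,1.16) = (-5.8682,1.0155)
  v5: (1-0.865)·(-1.47,-3.6) + 0.865·(-1.01,-4.61) = (-1.0721,-4.4737)
  v6: (1-0.865)·(1.92,-1.15) + 0.865·(4.58,-0.94) = (4.2209,-0.9683)
Perimeter = Σ |v_{i+1} − v_i|:
  edge 1→2: √(-4.8258² + 1.7678²) = 5.1394 (running 5.1394)
  edge 2→3: √(-4.2338² + 0.0988²) = 4.2350 (running 9.3745)
  edge 3→4: √(-1.5751² + -3.6783²) = 4.0014 (running 13.3759)
  edge 4→5: √(4.7961² + -5.4892²) = 7.2893 (running 20.6652)
  edge 5→6: √(5.2930² + 3.5053²) = 6.3485 (running 27.0136)
  edge 6→1: √(0.5456² + 3.7956²) = 3.8346 (running 30.8483)
Perimeter = 30.8483

Perimeter at t=0.865: 30.8483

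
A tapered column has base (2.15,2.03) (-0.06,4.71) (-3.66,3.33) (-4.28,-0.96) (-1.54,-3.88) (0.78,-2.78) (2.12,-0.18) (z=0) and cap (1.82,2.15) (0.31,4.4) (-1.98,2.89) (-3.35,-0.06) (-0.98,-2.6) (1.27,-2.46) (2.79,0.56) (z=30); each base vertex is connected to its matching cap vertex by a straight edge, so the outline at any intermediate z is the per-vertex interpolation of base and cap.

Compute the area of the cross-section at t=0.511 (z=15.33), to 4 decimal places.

Cross-section at t=0.511: each vertex is (1-t)·p0[i] + t·p1[i].
  v1: (1-0.511)·(2.15,2.03) + 0.511·(1.82,2.15) = (1.9814,2.0913)
  v2: (1-0.511)·(-0.06,4.71) + 0.511·(0.31,4.4) = (0.1291,4.5516)
  v3: (1-0.511)·(-3.66,3.33) + 0.511·(-1.98,2.89) = (-2.8015,3.1052)
  v4: (1-0.511)·(-4.28,-0.96) + 0.511·(-3.35,-0.06) = (-3.8048,-0.5001)
  v5: (1-0.511)·(-1.54,-3.88) + 0.511·(-0.98,-2.6) = (-1.2538,-3.2259)
  v6: (1-0.511)·(0.78,-2.78) + 0.511·(1.27,-2.46) = (1.0304,-2.6165)
  v7: (1-0.511)·(2.12,-0.18) + 0.511·(2.79,0.56) = (2.4624,0.1981)
Shoelace sum Σ(x_i·y_{i+1} − x_{i+1}·y_i):
  i=1: 1.9814·4.5516 − 0.1291·2.0913 = +8.7485 (running +8.7485)
  i=2: 0.1291·3.1052 − -2.8015·4.5516 = +13.1522 (running +21.9006)
  i=3: -2.8015·-0.5001 − -3.8048·3.1052 = +13.2155 (running +35.1161)
  i=4: -3.8048·-3.2259 − -1.2538·-0.5001 = +11.6468 (running +46.7629)
  i=5: -1.2538·-2.6165 − 1.0304·-3.2259 = +6.6046 (running +53.3675)
  i=6: 1.0304·0.1981 − 2.4624·-2.6165 = +6.6469 (running +60.0144)
  i=7: 2.4624·2.0913 − 1.9814·0.1981 = +4.7570 (running +64.7714)
Area = |Σ|/2 = |64.7714|/2 = 32.3857

Area at t=0.511: 32.3857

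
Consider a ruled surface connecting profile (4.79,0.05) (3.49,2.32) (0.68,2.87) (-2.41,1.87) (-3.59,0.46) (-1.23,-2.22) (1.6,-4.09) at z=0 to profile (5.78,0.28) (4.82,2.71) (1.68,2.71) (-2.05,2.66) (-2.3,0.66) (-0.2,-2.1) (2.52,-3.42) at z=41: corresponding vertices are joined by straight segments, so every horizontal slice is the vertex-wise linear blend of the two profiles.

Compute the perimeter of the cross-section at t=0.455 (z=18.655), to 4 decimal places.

Perimeter at t=0.455: 22.6816

Cross-section at t=0.455: each vertex is (1-t)·p0[i] + t·p1[i].
  v1: (1-0.455)·(4.79,0.05) + 0.455·(5.78,0.28) = (5.2404,0.1547)
  v2: (1-0.455)·(3.49,2.32) + 0.455·(4.82,2.71) = (4.0952,2.4974)
  v3: (1-0.455)·(0.68,2.87) + 0.455·(1.68,2.71) = (1.1350,2.7972)
  v4: (1-0.455)·(-2.41,1.87) + 0.455·(-2.05,2.66) = (-2.2462,2.2294)
  v5: (1-0.455)·(-3.59,0.46) + 0.455·(-2.3,0.66) = (-3.0030,0.5510)
  v6: (1-0.455)·(-1.23,-2.22) + 0.455·(-0.2,-2.1) = (-0.7613,-2.1654)
  v7: (1-0.455)·(1.6,-4.09) + 0.455·(2.52,-3.42) = (2.0186,-3.7851)
Perimeter = Σ |v_{i+1} − v_i|:
  edge 1→2: √(-1.1453² + 2.3428²) = 2.6078 (running 2.6078)
  edge 2→3: √(-2.9602² + 0.2998²) = 2.9753 (running 5.5831)
  edge 3→4: √(-3.3812² + -0.5678²) = 3.4285 (running 9.0116)
  edge 4→5: √(-0.7568² + -1.6784²) = 1.8412 (running 10.8528)
  edge 5→6: √(2.2417² + -2.7164²) = 3.5219 (running 14.3747)
  edge 6→7: √(2.7799² + -1.6197²) = 3.2174 (running 17.5921)
  edge 7→1: √(3.2218² + 3.9398²) = 5.0894 (running 22.6816)
Perimeter = 22.6816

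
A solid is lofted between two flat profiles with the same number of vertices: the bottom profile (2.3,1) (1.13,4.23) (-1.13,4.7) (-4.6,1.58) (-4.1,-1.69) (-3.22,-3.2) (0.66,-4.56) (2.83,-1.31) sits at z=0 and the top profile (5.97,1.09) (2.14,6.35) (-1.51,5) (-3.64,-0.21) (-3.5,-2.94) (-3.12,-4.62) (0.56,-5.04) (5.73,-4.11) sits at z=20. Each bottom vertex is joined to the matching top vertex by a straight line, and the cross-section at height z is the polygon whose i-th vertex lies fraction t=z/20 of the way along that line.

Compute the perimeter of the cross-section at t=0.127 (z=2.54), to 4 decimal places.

Perimeter at t=0.127: 26.6098

Cross-section at t=0.127: each vertex is (1-t)·p0[i] + t·p1[i].
  v1: (1-0.127)·(2.3,1) + 0.127·(5.97,1.09) = (2.7661,1.0114)
  v2: (1-0.127)·(1.13,4.23) + 0.127·(2.14,6.35) = (1.2583,4.4992)
  v3: (1-0.127)·(-1.13,4.7) + 0.127·(-1.51,5) = (-1.1783,4.7381)
  v4: (1-0.127)·(-4.6,1.58) + 0.127·(-3.64,-0.21) = (-4.4781,1.3527)
  v5: (1-0.127)·(-4.1,-1.69) + 0.127·(-3.5,-2.94) = (-4.0238,-1.8487)
  v6: (1-0.127)·(-3.22,-3.2) + 0.127·(-3.12,-4.62) = (-3.2073,-3.3803)
  v7: (1-0.127)·(0.66,-4.56) + 0.127·(0.56,-5.04) = (0.6473,-4.6210)
  v8: (1-0.127)·(2.83,-1.31) + 0.127·(5.73,-4.11) = (3.1983,-1.6656)
Perimeter = Σ |v_{i+1} − v_i|:
  edge 1→2: √(-1.5078² + 3.4878²) = 3.7998 (running 3.7998)
  edge 2→3: √(-2.4365² + 0.2389²) = 2.4482 (running 6.2480)
  edge 3→4: √(-3.2998² + -3.3854²) = 4.7276 (running 10.9756)
  edge 4→5: √(0.4543² + -3.2014²) = 3.2335 (running 14.2091)
  edge 5→6: √(0.8165² + -1.5316²) = 1.7356 (running 15.9447)
  edge 6→7: √(3.8546² + -1.2406²) = 4.0493 (running 19.9940)
  edge 7→8: √(2.5510² + 2.9554²) = 3.9041 (running 23.8981)
  edge 8→1: √(-0.4322² + 2.6770²) = 2.7117 (running 26.6098)
Perimeter = 26.6098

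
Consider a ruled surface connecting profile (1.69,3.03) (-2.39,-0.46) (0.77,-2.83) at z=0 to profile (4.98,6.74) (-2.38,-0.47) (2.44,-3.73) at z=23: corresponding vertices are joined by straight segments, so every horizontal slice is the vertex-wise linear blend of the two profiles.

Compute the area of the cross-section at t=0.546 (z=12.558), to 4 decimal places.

Cross-section at t=0.546: each vertex is (1-t)·p0[i] + t·p1[i].
  v1: (1-0.546)·(1.69,3.03) + 0.546·(4.98,6.74) = (3.4863,5.0557)
  v2: (1-0.546)·(-2.39,-0.46) + 0.546·(-2.38,-0.47) = (-2.3845,-0.4655)
  v3: (1-0.546)·(0.77,-2.83) + 0.546·(2.44,-3.73) = (1.6818,-3.3214)
Shoelace sum Σ(x_i·y_{i+1} − x_{i+1}·y_i):
  i=1: 3.4863·-0.4655 − -2.3845·5.0557 = +10.4327 (running +10.4327)
  i=2: -2.3845·-3.3214 − 1.6818·-0.4655 = +8.7028 (running +19.1355)
  i=3: 1.6818·5.0557 − 3.4863·-3.3214 = +20.0822 (running +39.2177)
Area = |Σ|/2 = |39.2177|/2 = 19.6089

Area at t=0.546: 19.6089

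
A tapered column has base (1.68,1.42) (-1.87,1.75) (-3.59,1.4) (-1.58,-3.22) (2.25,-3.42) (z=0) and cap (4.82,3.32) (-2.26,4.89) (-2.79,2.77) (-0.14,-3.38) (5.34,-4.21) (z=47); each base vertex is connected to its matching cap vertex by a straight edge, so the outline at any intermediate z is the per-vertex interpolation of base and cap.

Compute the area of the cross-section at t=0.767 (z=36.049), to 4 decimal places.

Area at t=0.767: 44.2642

Cross-section at t=0.767: each vertex is (1-t)·p0[i] + t·p1[i].
  v1: (1-0.767)·(1.68,1.42) + 0.767·(4.82,3.32) = (4.0884,2.8773)
  v2: (1-0.767)·(-1.87,1.75) + 0.767·(-2.26,4.89) = (-2.1691,4.1584)
  v3: (1-0.767)·(-3.59,1.4) + 0.767·(-2.79,2.77) = (-2.9764,2.4508)
  v4: (1-0.767)·(-1.58,-3.22) + 0.767·(-0.14,-3.38) = (-0.4755,-3.3427)
  v5: (1-0.767)·(2.25,-3.42) + 0.767·(5.34,-4.21) = (4.6200,-4.0259)
Shoelace sum Σ(x_i·y_{i+1} − x_{i+1}·y_i):
  i=1: 4.0884·4.1584 − -2.1691·2.8773 = +23.2423 (running +23.2423)
  i=2: -2.1691·2.4508 − -2.9764·4.1584 = +7.0609 (running +30.3032)
  i=3: -2.9764·-3.3427 − -0.4755·2.4508 = +11.1147 (running +41.4179)
  i=4: -0.4755·-4.0259 − 4.6200·-3.3427 = +17.3579 (running +58.7757)
  i=5: 4.6200·2.8773 − 4.0884·-4.0259 = +29.7527 (running +88.5285)
Area = |Σ|/2 = |88.5285|/2 = 44.2642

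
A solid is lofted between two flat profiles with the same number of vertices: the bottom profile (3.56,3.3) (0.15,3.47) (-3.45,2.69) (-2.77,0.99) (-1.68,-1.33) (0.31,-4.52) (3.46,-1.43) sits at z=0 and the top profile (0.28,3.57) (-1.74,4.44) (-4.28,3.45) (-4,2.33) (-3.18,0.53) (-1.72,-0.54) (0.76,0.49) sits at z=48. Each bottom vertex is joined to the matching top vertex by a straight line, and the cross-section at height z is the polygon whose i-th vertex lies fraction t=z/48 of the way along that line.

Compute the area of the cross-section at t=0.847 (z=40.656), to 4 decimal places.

Area at t=0.847: 19.7355

Cross-section at t=0.847: each vertex is (1-t)·p0[i] + t·p1[i].
  v1: (1-0.847)·(3.56,3.3) + 0.847·(0.28,3.57) = (0.7818,3.5287)
  v2: (1-0.847)·(0.15,3.47) + 0.847·(-1.74,4.44) = (-1.4508,4.2916)
  v3: (1-0.847)·(-3.45,2.69) + 0.847·(-4.28,3.45) = (-4.1530,3.3337)
  v4: (1-0.847)·(-2.77,0.99) + 0.847·(-4,2.33) = (-3.8118,2.1250)
  v5: (1-0.847)·(-1.68,-1.33) + 0.847·(-3.18,0.53) = (-2.9505,0.2454)
  v6: (1-0.847)·(0.31,-4.52) + 0.847·(-1.72,-0.54) = (-1.4094,-1.1489)
  v7: (1-0.847)·(3.46,-1.43) + 0.847·(0.76,0.49) = (1.1731,0.1962)
Shoelace sum Σ(x_i·y_{i+1} − x_{i+1}·y_i):
  i=1: 0.7818·4.2916 − -1.4508·3.5287 = +8.4749 (running +8.4749)
  i=2: -1.4508·3.3337 − -4.1530·4.2916 = +12.9864 (running +21.4612)
  i=3: -4.1530·2.1250 − -3.8118·3.3337 = +3.8824 (running +25.3437)
  i=4: -3.8118·0.2454 − -2.9505·2.1250 = +5.3343 (running +30.6779)
  i=5: -2.9505·-1.1489 − -1.4094·0.2454 = +3.7358 (running +34.4138)
  i=6: -1.4094·0.1962 − 1.1731·-1.1489 = +1.0712 (running +35.4850)
  i=7: 1.1731·3.5287 − 0.7818·0.1962 = +3.9861 (running +39.4711)
Area = |Σ|/2 = |39.4711|/2 = 19.7355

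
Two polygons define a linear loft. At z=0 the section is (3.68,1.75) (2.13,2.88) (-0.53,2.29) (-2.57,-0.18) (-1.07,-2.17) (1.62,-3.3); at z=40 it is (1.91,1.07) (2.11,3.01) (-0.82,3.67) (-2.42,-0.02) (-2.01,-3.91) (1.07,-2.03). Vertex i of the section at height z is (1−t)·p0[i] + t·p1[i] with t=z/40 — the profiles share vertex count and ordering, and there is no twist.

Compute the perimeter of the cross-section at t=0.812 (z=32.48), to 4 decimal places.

Cross-section at t=0.812: each vertex is (1-t)·p0[i] + t·p1[i].
  v1: (1-0.812)·(3.68,1.75) + 0.812·(1.91,1.07) = (2.2428,1.1978)
  v2: (1-0.812)·(2.13,2.88) + 0.812·(2.11,3.01) = (2.1138,2.9856)
  v3: (1-0.812)·(-0.53,2.29) + 0.812·(-0.82,3.67) = (-0.7655,3.4106)
  v4: (1-0.812)·(-2.57,-0.18) + 0.812·(-2.42,-0.02) = (-2.4482,-0.0501)
  v5: (1-0.812)·(-1.07,-2.17) + 0.812·(-2.01,-3.91) = (-1.8333,-3.5829)
  v6: (1-0.812)·(1.62,-3.3) + 0.812·(1.07,-2.03) = (1.1734,-2.2688)
Perimeter = Σ |v_{i+1} − v_i|:
  edge 1→2: √(-0.1290² + 1.7877²) = 1.7924 (running 1.7924)
  edge 2→3: √(-2.8792² + 0.4250²) = 2.9104 (running 4.7028)
  edge 3→4: √(-1.6827² + -3.4606²) = 3.8481 (running 8.5509)
  edge 4→5: √(0.6149² + -3.5328²) = 3.5859 (running 12.1368)
  edge 5→6: √(3.0067² + 1.3141²) = 3.2813 (running 15.4181)
  edge 6→1: √(1.0694² + 3.4666²) = 3.6278 (running 19.0459)
Perimeter = 19.0459

Perimeter at t=0.812: 19.0459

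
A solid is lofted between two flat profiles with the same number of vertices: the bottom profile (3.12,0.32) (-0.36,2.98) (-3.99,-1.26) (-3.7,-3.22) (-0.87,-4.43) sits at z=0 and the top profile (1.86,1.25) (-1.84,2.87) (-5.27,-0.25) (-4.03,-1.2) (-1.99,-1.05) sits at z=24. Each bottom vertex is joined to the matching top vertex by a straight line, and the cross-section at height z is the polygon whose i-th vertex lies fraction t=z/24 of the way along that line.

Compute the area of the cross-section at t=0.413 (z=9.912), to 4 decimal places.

Cross-section at t=0.413: each vertex is (1-t)·p0[i] + t·p1[i].
  v1: (1-0.413)·(3.12,0.32) + 0.413·(1.86,1.25) = (2.5996,0.7041)
  v2: (1-0.413)·(-0.36,2.98) + 0.413·(-1.84,2.87) = (-0.9712,2.9346)
  v3: (1-0.413)·(-3.99,-1.26) + 0.413·(-5.27,-0.25) = (-4.5186,-0.8429)
  v4: (1-0.413)·(-3.7,-3.22) + 0.413·(-4.03,-1.2) = (-3.8363,-2.3857)
  v5: (1-0.413)·(-0.87,-4.43) + 0.413·(-1.99,-1.05) = (-1.3326,-3.0341)
Shoelace sum Σ(x_i·y_{i+1} − x_{i+1}·y_i):
  i=1: 2.5996·2.9346 − -0.9712·0.7041 = +8.3126 (running +8.3126)
  i=2: -0.9712·-0.8429 − -4.5186·2.9346 = +14.0789 (running +22.3915)
  i=3: -4.5186·-2.3857 − -3.8363·-0.8429 = +7.5468 (running +29.9383)
  i=4: -3.8363·-3.0341 − -1.3326·-2.3857 = +8.4604 (running +38.3987)
  i=5: -1.3326·0.7041 − 2.5996·-3.0341 = +6.9492 (running +45.3479)
Area = |Σ|/2 = |45.3479|/2 = 22.6739

Area at t=0.413: 22.6739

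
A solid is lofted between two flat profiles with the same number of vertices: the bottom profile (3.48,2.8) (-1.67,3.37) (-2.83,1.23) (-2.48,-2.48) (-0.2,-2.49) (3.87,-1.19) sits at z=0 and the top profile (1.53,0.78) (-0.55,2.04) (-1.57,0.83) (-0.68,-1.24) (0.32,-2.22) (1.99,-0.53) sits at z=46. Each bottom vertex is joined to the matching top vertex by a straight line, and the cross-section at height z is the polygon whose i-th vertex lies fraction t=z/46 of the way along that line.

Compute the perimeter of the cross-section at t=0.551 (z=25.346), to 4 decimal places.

Perimeter at t=0.551: 15.7749

Cross-section at t=0.551: each vertex is (1-t)·p0[i] + t·p1[i].
  v1: (1-0.551)·(3.48,2.8) + 0.551·(1.53,0.78) = (2.4055,1.6870)
  v2: (1-0.551)·(-1.67,3.37) + 0.551·(-0.55,2.04) = (-1.0529,2.6372)
  v3: (1-0.551)·(-2.83,1.23) + 0.551·(-1.57,0.83) = (-2.1357,1.0096)
  v4: (1-0.551)·(-2.48,-2.48) + 0.551·(-0.68,-1.24) = (-1.4882,-1.7968)
  v5: (1-0.551)·(-0.2,-2.49) + 0.551·(0.32,-2.22) = (0.0865,-2.3412)
  v6: (1-0.551)·(3.87,-1.19) + 0.551·(1.99,-0.53) = (2.8341,-0.8263)
Perimeter = Σ |v_{i+1} − v_i|:
  edge 1→2: √(-3.4584² + 0.9502²) = 3.5866 (running 3.5866)
  edge 2→3: √(-1.0829² + -1.6276²) = 1.9549 (running 5.5415)
  edge 3→4: √(0.6475² + -2.8064²) = 2.8801 (running 8.4216)
  edge 4→5: √(1.5747² + -0.5445²) = 1.6662 (running 10.0878)
  edge 5→6: √(2.7476² + 1.5149²) = 3.1375 (running 13.2253)
  edge 6→1: √(-0.4286² + 2.5133²) = 2.5496 (running 15.7749)
Perimeter = 15.7749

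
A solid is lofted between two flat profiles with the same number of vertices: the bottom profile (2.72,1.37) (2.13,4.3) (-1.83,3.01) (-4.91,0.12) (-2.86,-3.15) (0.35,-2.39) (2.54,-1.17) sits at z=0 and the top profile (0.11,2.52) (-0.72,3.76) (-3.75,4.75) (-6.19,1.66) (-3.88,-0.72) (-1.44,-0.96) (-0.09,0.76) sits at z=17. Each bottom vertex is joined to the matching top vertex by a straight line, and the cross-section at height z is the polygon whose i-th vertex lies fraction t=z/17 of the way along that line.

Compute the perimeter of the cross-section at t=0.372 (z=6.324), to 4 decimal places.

Cross-section at t=0.372: each vertex is (1-t)·p0[i] + t·p1[i].
  v1: (1-0.372)·(2.72,1.37) + 0.372·(0.11,2.52) = (1.7491,1.7978)
  v2: (1-0.372)·(2.13,4.3) + 0.372·(-0.72,3.76) = (1.0698,4.0991)
  v3: (1-0.372)·(-1.83,3.01) + 0.372·(-3.75,4.75) = (-2.5442,3.6573)
  v4: (1-0.372)·(-4.91,0.12) + 0.372·(-6.19,1.66) = (-5.3862,0.6929)
  v5: (1-0.372)·(-2.86,-3.15) + 0.372·(-3.88,-0.72) = (-3.2394,-2.2460)
  v6: (1-0.372)·(0.35,-2.39) + 0.372·(-1.44,-0.96) = (-0.3159,-1.8580)
  v7: (1-0.372)·(2.54,-1.17) + 0.372·(-0.09,0.76) = (1.5616,-0.4520)
Perimeter = Σ |v_{i+1} − v_i|:
  edge 1→2: √(-0.6793² + 2.3013²) = 2.3995 (running 2.3995)
  edge 2→3: √(-3.6140² + -0.4418²) = 3.6409 (running 6.0404)
  edge 3→4: √(-2.8419² + -2.9644²) = 4.1066 (running 10.1470)
  edge 4→5: √(2.1467² + -2.9389²) = 3.6395 (running 13.7865)
  edge 5→6: √(2.9236² + 0.3880²) = 2.9492 (running 16.7357)
  edge 6→7: √(1.8775² + 1.4060²) = 2.3456 (running 19.0813)
  edge 7→1: √(0.1874² + 2.2498²) = 2.2576 (running 21.3389)
Perimeter = 21.3389

Perimeter at t=0.372: 21.3389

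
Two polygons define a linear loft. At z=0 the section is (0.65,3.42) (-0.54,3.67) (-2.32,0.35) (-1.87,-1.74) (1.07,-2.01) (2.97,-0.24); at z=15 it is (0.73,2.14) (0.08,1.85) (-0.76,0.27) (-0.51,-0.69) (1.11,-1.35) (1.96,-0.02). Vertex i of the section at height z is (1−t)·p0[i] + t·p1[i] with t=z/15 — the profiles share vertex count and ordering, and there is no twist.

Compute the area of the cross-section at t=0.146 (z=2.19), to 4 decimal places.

Area at t=0.146: 16.9540

Cross-section at t=0.146: each vertex is (1-t)·p0[i] + t·p1[i].
  v1: (1-0.146)·(0.65,3.42) + 0.146·(0.73,2.14) = (0.6617,3.2331)
  v2: (1-0.146)·(-0.54,3.67) + 0.146·(0.08,1.85) = (-0.4495,3.4043)
  v3: (1-0.146)·(-2.32,0.35) + 0.146·(-0.76,0.27) = (-2.0922,0.3383)
  v4: (1-0.146)·(-1.87,-1.74) + 0.146·(-0.51,-0.69) = (-1.6714,-1.5867)
  v5: (1-0.146)·(1.07,-2.01) + 0.146·(1.11,-1.35) = (1.0758,-1.9136)
  v6: (1-0.146)·(2.97,-0.24) + 0.146·(1.96,-0.02) = (2.8225,-0.2079)
Shoelace sum Σ(x_i·y_{i+1} − x_{i+1}·y_i):
  i=1: 0.6617·3.4043 − -0.4495·3.2331 = +3.7058 (running +3.7058)
  i=2: -0.4495·0.3383 − -2.0922·3.4043 = +6.9705 (running +10.6763)
  i=3: -2.0922·-1.5867 − -1.6714·0.3383 = +3.8852 (running +14.5615)
  i=4: -1.6714·-1.9136 − 1.0758·-1.5867 = +4.9056 (running +19.4671)
  i=5: 1.0758·-0.2079 − 2.8225·-1.9136 = +5.1777 (running +24.6448)
  i=6: 2.8225·3.2331 − 0.6617·-0.2079 = +9.2632 (running +33.9079)
Area = |Σ|/2 = |33.9079|/2 = 16.9540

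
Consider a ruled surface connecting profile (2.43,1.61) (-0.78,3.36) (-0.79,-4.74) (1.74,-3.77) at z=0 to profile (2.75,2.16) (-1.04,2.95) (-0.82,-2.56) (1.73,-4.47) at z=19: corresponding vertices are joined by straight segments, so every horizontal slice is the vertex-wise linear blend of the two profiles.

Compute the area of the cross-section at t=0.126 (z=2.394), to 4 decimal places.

Cross-section at t=0.126: each vertex is (1-t)·p0[i] + t·p1[i].
  v1: (1-0.126)·(2.43,1.61) + 0.126·(2.75,2.16) = (2.4703,1.6793)
  v2: (1-0.126)·(-0.78,3.36) + 0.126·(-1.04,2.95) = (-0.8128,3.3083)
  v3: (1-0.126)·(-0.79,-4.74) + 0.126·(-0.82,-2.56) = (-0.7938,-4.4653)
  v4: (1-0.126)·(1.74,-3.77) + 0.126·(1.73,-4.47) = (1.7387,-3.8582)
Shoelace sum Σ(x_i·y_{i+1} − x_{i+1}·y_i):
  i=1: 2.4703·3.3083 − -0.8128·1.6793 = +9.5375 (running +9.5375)
  i=2: -0.8128·-4.4653 − -0.7938·3.3083 = +6.2553 (running +15.7929)
  i=3: -0.7938·-3.8582 − 1.7387·-4.4653 = +10.8266 (running +26.6194)
  i=4: 1.7387·1.6793 − 2.4703·-3.8582 = +12.4509 (running +39.0703)
Area = |Σ|/2 = |39.0703|/2 = 19.5352

Area at t=0.126: 19.5352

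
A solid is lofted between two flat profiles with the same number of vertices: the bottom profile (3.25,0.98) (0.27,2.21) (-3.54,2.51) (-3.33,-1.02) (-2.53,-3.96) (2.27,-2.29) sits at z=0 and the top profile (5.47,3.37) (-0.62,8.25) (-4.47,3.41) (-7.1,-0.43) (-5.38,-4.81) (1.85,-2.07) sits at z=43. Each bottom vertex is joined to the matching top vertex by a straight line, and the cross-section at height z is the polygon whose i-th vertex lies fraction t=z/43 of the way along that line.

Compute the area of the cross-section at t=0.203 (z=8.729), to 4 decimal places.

Cross-section at t=0.203: each vertex is (1-t)·p0[i] + t·p1[i].
  v1: (1-0.203)·(3.25,0.98) + 0.203·(5.47,3.37) = (3.7007,1.4652)
  v2: (1-0.203)·(0.27,2.21) + 0.203·(-0.62,8.25) = (0.0893,3.4361)
  v3: (1-0.203)·(-3.54,2.51) + 0.203·(-4.47,3.41) = (-3.7288,2.6927)
  v4: (1-0.203)·(-3.33,-1.02) + 0.203·(-7.1,-0.43) = (-4.0953,-0.9002)
  v5: (1-0.203)·(-2.53,-3.96) + 0.203·(-5.38,-4.81) = (-3.1085,-4.1325)
  v6: (1-0.203)·(2.27,-2.29) + 0.203·(1.85,-2.07) = (2.1847,-2.2453)
Shoelace sum Σ(x_i·y_{i+1} − x_{i+1}·y_i):
  i=1: 3.7007·3.4361 − 0.0893·1.4652 = +12.5850 (running +12.5850)
  i=2: 0.0893·2.6927 − -3.7288·3.4361 = +13.0531 (running +25.6381)
  i=3: -3.7288·-0.9002 − -4.0953·2.6927 = +14.3842 (running +40.0223)
  i=4: -4.0953·-4.1325 − -3.1085·-0.9002 = +14.1257 (running +54.1480)
  i=5: -3.1085·-2.2453 − 2.1847·-4.1325 = +16.0083 (running +70.1563)
  i=6: 2.1847·1.4652 − 3.7007·-2.2453 = +11.5103 (running +81.6666)
Area = |Σ|/2 = |81.6666|/2 = 40.8333

Area at t=0.203: 40.8333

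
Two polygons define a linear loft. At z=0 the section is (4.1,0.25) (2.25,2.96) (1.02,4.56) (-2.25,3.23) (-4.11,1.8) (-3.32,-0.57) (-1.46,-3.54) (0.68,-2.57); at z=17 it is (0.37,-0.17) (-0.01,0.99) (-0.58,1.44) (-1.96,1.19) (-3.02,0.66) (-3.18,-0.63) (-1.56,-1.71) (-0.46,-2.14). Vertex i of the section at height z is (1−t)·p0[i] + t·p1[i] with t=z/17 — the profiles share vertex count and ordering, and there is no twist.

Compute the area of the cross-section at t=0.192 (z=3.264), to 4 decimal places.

Area at t=0.192: 31.4296

Cross-section at t=0.192: each vertex is (1-t)·p0[i] + t·p1[i].
  v1: (1-0.192)·(4.1,0.25) + 0.192·(0.37,-0.17) = (3.3838,0.1694)
  v2: (1-0.192)·(2.25,2.96) + 0.192·(-0.01,0.99) = (1.8161,2.5818)
  v3: (1-0.192)·(1.02,4.56) + 0.192·(-0.58,1.44) = (0.7128,3.9610)
  v4: (1-0.192)·(-2.25,3.23) + 0.192·(-1.96,1.19) = (-2.1943,2.8383)
  v5: (1-0.192)·(-4.11,1.8) + 0.192·(-3.02,0.66) = (-3.9007,1.5811)
  v6: (1-0.192)·(-3.32,-0.57) + 0.192·(-3.18,-0.63) = (-3.2931,-0.5815)
  v7: (1-0.192)·(-1.46,-3.54) + 0.192·(-1.56,-1.71) = (-1.4792,-3.1886)
  v8: (1-0.192)·(0.68,-2.57) + 0.192·(-0.46,-2.14) = (0.4611,-2.4874)
Shoelace sum Σ(x_i·y_{i+1} − x_{i+1}·y_i):
  i=1: 3.3838·2.5818 − 1.8161·0.1694 = +8.4287 (running +8.4287)
  i=2: 1.8161·3.9610 − 0.7128·2.5818 = +5.3531 (running +13.7818)
  i=3: 0.7128·2.8383 − -2.1943·3.9610 = +10.7148 (running +24.4966)
  i=4: -2.1943·1.5811 − -3.9007·2.8383 = +7.6020 (running +32.0986)
  i=5: -3.9007·-0.5815 − -3.2931·1.5811 = +7.4752 (running +39.5738)
  i=6: -3.2931·-3.1886 − -1.4792·-0.5815 = +9.6404 (running +49.2142)
  i=7: -1.4792·-2.4874 − 0.4611·-3.1886 = +5.1498 (running +54.3639)
  i=8: 0.4611·0.1694 − 3.3838·-2.4874 = +8.4952 (running +62.8591)
Area = |Σ|/2 = |62.8591|/2 = 31.4296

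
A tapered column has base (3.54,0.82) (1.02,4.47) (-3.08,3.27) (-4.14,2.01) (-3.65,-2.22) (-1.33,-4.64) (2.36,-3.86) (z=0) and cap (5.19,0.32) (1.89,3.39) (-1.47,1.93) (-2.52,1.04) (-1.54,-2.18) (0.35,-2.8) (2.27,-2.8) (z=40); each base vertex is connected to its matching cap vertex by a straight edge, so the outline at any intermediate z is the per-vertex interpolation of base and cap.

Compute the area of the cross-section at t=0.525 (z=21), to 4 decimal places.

Cross-section at t=0.525: each vertex is (1-t)·p0[i] + t·p1[i].
  v1: (1-0.525)·(3.54,0.82) + 0.525·(5.19,0.32) = (4.4062,0.5575)
  v2: (1-0.525)·(1.02,4.47) + 0.525·(1.89,3.39) = (1.4768,3.9030)
  v3: (1-0.525)·(-3.08,3.27) + 0.525·(-1.47,1.93) = (-2.2348,2.5665)
  v4: (1-0.525)·(-4.14,2.01) + 0.525·(-2.52,1.04) = (-3.2895,1.5008)
  v5: (1-0.525)·(-3.65,-2.22) + 0.525·(-1.54,-2.18) = (-2.5423,-2.1990)
  v6: (1-0.525)·(-1.33,-4.64) + 0.525·(0.35,-2.8) = (-0.4480,-3.6740)
  v7: (1-0.525)·(2.36,-3.86) + 0.525·(2.27,-2.8) = (2.3128,-3.3035)
Shoelace sum Σ(x_i·y_{i+1} − x_{i+1}·y_i):
  i=1: 4.4062·3.9030 − 1.4768·0.5575 = +16.3743 (running +16.3743)
  i=2: 1.4768·2.5665 − -2.2348·3.9030 = +12.5123 (running +28.8866)
  i=3: -2.2348·1.5008 − -3.2895·2.5665 = +5.0887 (running +33.9753)
  i=4: -3.2895·-2.1990 − -2.5423·1.5008 = +11.0489 (running +45.0242)
  i=5: -2.5423·-3.6740 − -0.4480·-2.1990 = +8.3551 (running +53.3793)
  i=6: -0.4480·-3.3035 − 2.3128·-3.6740 = +9.9770 (running +63.3563)
  i=7: 2.3128·0.5575 − 4.4062·-3.3035 = +15.8454 (running +79.2017)
Area = |Σ|/2 = |79.2017|/2 = 39.6008

Area at t=0.525: 39.6008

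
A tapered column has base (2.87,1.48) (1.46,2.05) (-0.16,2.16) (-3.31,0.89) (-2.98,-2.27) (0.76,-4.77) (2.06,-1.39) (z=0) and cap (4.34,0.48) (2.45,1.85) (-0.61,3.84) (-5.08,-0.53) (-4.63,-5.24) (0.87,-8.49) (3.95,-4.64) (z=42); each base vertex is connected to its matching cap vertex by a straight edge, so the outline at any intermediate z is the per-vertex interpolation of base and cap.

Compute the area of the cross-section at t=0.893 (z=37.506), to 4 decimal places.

Area at t=0.893: 71.8214

Cross-section at t=0.893: each vertex is (1-t)·p0[i] + t·p1[i].
  v1: (1-0.893)·(2.87,1.48) + 0.893·(4.34,0.48) = (4.1827,0.5870)
  v2: (1-0.893)·(1.46,2.05) + 0.893·(2.45,1.85) = (2.3441,1.8714)
  v3: (1-0.893)·(-0.16,2.16) + 0.893·(-0.61,3.84) = (-0.5619,3.6602)
  v4: (1-0.893)·(-3.31,0.89) + 0.893·(-5.08,-0.53) = (-4.8906,-0.3781)
  v5: (1-0.893)·(-2.98,-2.27) + 0.893·(-4.63,-5.24) = (-4.4535,-4.9222)
  v6: (1-0.893)·(0.76,-4.77) + 0.893·(0.87,-8.49) = (0.8582,-8.0920)
  v7: (1-0.893)·(2.06,-1.39) + 0.893·(3.95,-4.64) = (3.7478,-4.2922)
Shoelace sum Σ(x_i·y_{i+1} − x_{i+1}·y_i):
  i=1: 4.1827·1.8714 − 2.3441·0.5870 = +6.4516 (running +6.4516)
  i=2: 2.3441·3.6602 − -0.5619·1.8714 = +9.6313 (running +16.0829)
  i=3: -0.5619·-0.3781 − -4.8906·3.6602 = +18.1132 (running +34.1961)
  i=4: -4.8906·-4.9222 − -4.4535·-0.3781 = +22.3889 (running +56.5850)
  i=5: -4.4535·-8.0920 − 0.8582·-4.9222 = +40.2615 (running +96.8465)
  i=6: 0.8582·-4.2922 − 3.7478·-8.0920 = +26.6431 (running +123.4896)
  i=7: 3.7478·0.5870 − 4.1827·-4.2922 = +20.1532 (running +143.6428)
Area = |Σ|/2 = |143.6428|/2 = 71.8214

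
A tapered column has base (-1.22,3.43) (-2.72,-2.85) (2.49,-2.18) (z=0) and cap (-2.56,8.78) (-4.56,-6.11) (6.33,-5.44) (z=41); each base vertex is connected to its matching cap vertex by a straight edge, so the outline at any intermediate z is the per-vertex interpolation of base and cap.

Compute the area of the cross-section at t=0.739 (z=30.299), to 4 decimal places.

Cross-section at t=0.739: each vertex is (1-t)·p0[i] + t·p1[i].
  v1: (1-0.739)·(-1.22,3.43) + 0.739·(-2.56,8.78) = (-2.2103,7.3836)
  v2: (1-0.739)·(-2.72,-2.85) + 0.739·(-4.56,-6.11) = (-4.0798,-5.2591)
  v3: (1-0.739)·(2.49,-2.18) + 0.739·(6.33,-5.44) = (5.3278,-4.5891)
Shoelace sum Σ(x_i·y_{i+1} − x_{i+1}·y_i):
  i=1: -2.2103·-5.2591 − -4.0798·7.3836 = +41.7476 (running +41.7476)
  i=2: -4.0798·-4.5891 − 5.3278·-5.2591 = +46.7420 (running +88.4896)
  i=3: 5.3278·7.3836 − -2.2103·-4.5891 = +29.1951 (running +117.6847)
Area = |Σ|/2 = |117.6847|/2 = 58.8424

Area at t=0.739: 58.8424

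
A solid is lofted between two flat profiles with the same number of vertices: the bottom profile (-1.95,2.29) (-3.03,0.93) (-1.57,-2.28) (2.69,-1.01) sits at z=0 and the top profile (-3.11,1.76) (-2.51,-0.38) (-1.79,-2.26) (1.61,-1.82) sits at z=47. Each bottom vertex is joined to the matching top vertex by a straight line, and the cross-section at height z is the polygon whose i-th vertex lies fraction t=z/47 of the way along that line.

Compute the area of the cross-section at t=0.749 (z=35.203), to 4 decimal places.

Area at t=0.749: 8.5520

Cross-section at t=0.749: each vertex is (1-t)·p0[i] + t·p1[i].
  v1: (1-0.749)·(-1.95,2.29) + 0.749·(-3.11,1.76) = (-2.8188,1.8930)
  v2: (1-0.749)·(-3.03,0.93) + 0.749·(-2.51,-0.38) = (-2.6405,-0.0512)
  v3: (1-0.749)·(-1.57,-2.28) + 0.749·(-1.79,-2.26) = (-1.7348,-2.2650)
  v4: (1-0.749)·(2.69,-1.01) + 0.749·(1.61,-1.82) = (1.8811,-1.6167)
Shoelace sum Σ(x_i·y_{i+1} − x_{i+1}·y_i):
  i=1: -2.8188·-0.0512 − -2.6405·1.8930 = +5.1429 (running +5.1429)
  i=2: -2.6405·-2.2650 − -1.7348·-0.0512 = +5.8920 (running +11.0349)
  i=3: -1.7348·-1.6167 − 1.8811·-2.2650 = +7.0653 (running +18.1002)
  i=4: 1.8811·1.8930 − -2.8188·-1.6167 = -0.9962 (running +17.1039)
Area = |Σ|/2 = |17.1039|/2 = 8.5520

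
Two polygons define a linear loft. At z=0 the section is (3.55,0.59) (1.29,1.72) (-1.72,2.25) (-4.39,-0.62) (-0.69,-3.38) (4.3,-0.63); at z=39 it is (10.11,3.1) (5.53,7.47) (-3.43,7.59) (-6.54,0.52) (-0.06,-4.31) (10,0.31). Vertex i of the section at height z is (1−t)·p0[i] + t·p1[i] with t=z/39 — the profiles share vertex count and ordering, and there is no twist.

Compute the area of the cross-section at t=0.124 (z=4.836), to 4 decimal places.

Cross-section at t=0.124: each vertex is (1-t)·p0[i] + t·p1[i].
  v1: (1-0.124)·(3.55,0.59) + 0.124·(10.11,3.1) = (4.3634,0.9012)
  v2: (1-0.124)·(1.29,1.72) + 0.124·(5.53,7.47) = (1.8158,2.4330)
  v3: (1-0.124)·(-1.72,2.25) + 0.124·(-3.43,7.59) = (-1.9320,2.9122)
  v4: (1-0.124)·(-4.39,-0.62) + 0.124·(-6.54,0.52) = (-4.6566,-0.4786)
  v5: (1-0.124)·(-0.69,-3.38) + 0.124·(-0.06,-4.31) = (-0.6119,-3.4953)
  v6: (1-0.124)·(4.3,-0.63) + 0.124·(10,0.31) = (5.0068,-0.5134)
Shoelace sum Σ(x_i·y_{i+1} − x_{i+1}·y_i):
  i=1: 4.3634·2.4330 − 1.8158·0.9012 = +8.9798 (running +8.9798)
  i=2: 1.8158·2.9122 − -1.9320·2.4330 = +9.9884 (running +18.9683)
  i=3: -1.9320·-0.4786 − -4.6566·2.9122 = +14.4855 (running +33.4538)
  i=4: -4.6566·-3.4953 − -0.6119·-0.4786 = +15.9834 (running +49.4372)
  i=5: -0.6119·-0.5134 − 5.0068·-3.4953 = +17.8145 (running +67.2517)
  i=6: 5.0068·0.9012 − 4.3634·-0.5134 = +6.7527 (running +74.0044)
Area = |Σ|/2 = |74.0044|/2 = 37.0022

Area at t=0.124: 37.0022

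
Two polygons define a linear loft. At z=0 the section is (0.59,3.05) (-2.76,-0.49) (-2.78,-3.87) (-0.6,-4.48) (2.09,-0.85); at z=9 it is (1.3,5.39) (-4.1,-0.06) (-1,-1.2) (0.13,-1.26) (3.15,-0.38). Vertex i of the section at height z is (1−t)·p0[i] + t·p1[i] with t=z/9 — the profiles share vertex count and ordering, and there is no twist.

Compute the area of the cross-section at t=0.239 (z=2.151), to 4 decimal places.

Area at t=0.239: 22.6273

Cross-section at t=0.239: each vertex is (1-t)·p0[i] + t·p1[i].
  v1: (1-0.239)·(0.59,3.05) + 0.239·(1.3,5.39) = (0.7597,3.6093)
  v2: (1-0.239)·(-2.76,-0.49) + 0.239·(-4.1,-0.06) = (-3.0803,-0.3872)
  v3: (1-0.239)·(-2.78,-3.87) + 0.239·(-1,-1.2) = (-2.3546,-3.2319)
  v4: (1-0.239)·(-0.6,-4.48) + 0.239·(0.13,-1.26) = (-0.4255,-3.7104)
  v5: (1-0.239)·(2.09,-0.85) + 0.239·(3.15,-0.38) = (2.3433,-0.7377)
Shoelace sum Σ(x_i·y_{i+1} − x_{i+1}·y_i):
  i=1: 0.7597·-0.3872 − -3.0803·3.6093 = +10.8233 (running +10.8233)
  i=2: -3.0803·-3.2319 − -2.3546·-0.3872 = +9.0432 (running +19.8665)
  i=3: -2.3546·-3.7104 − -0.4255·-3.2319 = +7.3612 (running +27.2277)
  i=4: -0.4255·-0.7377 − 2.3433·-3.7104 = +9.0087 (running +36.2364)
  i=5: 2.3433·3.6093 − 0.7597·-0.7377 = +9.0181 (running +45.2545)
Area = |Σ|/2 = |45.2545|/2 = 22.6273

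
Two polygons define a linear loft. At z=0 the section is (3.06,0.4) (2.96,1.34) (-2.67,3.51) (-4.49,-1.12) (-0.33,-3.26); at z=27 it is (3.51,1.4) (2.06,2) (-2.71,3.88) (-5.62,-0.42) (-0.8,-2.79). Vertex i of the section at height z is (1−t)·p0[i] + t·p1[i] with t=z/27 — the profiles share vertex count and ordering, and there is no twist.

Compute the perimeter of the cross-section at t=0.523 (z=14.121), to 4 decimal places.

Perimeter at t=0.523: 22.2886

Cross-section at t=0.523: each vertex is (1-t)·p0[i] + t·p1[i].
  v1: (1-0.523)·(3.06,0.4) + 0.523·(3.51,1.4) = (3.2954,0.9230)
  v2: (1-0.523)·(2.96,1.34) + 0.523·(2.06,2) = (2.4893,1.6852)
  v3: (1-0.523)·(-2.67,3.51) + 0.523·(-2.71,3.88) = (-2.6909,3.7035)
  v4: (1-0.523)·(-4.49,-1.12) + 0.523·(-5.62,-0.42) = (-5.0810,-0.7539)
  v5: (1-0.523)·(-0.33,-3.26) + 0.523·(-0.8,-2.79) = (-0.5758,-3.0142)
Perimeter = Σ |v_{i+1} − v_i|:
  edge 1→2: √(-0.8060² + 0.7622²) = 1.1093 (running 1.1093)
  edge 2→3: √(-5.1802² + 2.0183²) = 5.5595 (running 6.6689)
  edge 3→4: √(-2.3901² + -4.4574²) = 5.0578 (running 11.7266)
  edge 4→5: √(4.5052² + -2.2603²) = 5.0404 (running 16.7670)
  edge 5→1: √(3.8712² + 3.9372²) = 5.5215 (running 22.2886)
Perimeter = 22.2886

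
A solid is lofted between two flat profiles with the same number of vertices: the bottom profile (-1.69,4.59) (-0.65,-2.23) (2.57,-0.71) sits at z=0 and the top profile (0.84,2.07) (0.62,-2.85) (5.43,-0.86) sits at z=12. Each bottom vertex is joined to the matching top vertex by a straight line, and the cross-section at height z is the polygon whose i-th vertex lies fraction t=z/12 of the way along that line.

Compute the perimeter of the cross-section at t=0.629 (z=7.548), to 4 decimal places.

Cross-section at t=0.629: each vertex is (1-t)·p0[i] + t·p1[i].
  v1: (1-0.629)·(-1.69,4.59) + 0.629·(0.84,2.07) = (-0.0986,3.0049)
  v2: (1-0.629)·(-0.65,-2.23) + 0.629·(0.62,-2.85) = (0.1488,-2.6200)
  v3: (1-0.629)·(2.57,-0.71) + 0.629·(5.43,-0.86) = (4.3689,-0.8043)
Perimeter = Σ |v_{i+1} − v_i|:
  edge 1→2: √(0.2475² + -5.6249²) = 5.6303 (running 5.6303)
  edge 2→3: √(4.2201² + 1.8156²) = 4.5941 (running 10.2245)
  edge 3→1: √(-4.4676² + 3.8093²) = 5.8711 (running 16.0955)
Perimeter = 16.0955

Perimeter at t=0.629: 16.0955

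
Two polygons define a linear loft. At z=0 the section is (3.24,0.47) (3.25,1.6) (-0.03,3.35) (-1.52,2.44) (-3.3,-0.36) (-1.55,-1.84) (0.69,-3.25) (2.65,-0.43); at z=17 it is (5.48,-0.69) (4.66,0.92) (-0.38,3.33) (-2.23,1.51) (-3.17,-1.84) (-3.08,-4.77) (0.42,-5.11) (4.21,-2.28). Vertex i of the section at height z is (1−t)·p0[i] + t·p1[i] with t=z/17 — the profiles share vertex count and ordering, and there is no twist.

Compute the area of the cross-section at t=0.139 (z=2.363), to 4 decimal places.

Area at t=0.139: 28.3178

Cross-section at t=0.139: each vertex is (1-t)·p0[i] + t·p1[i].
  v1: (1-0.139)·(3.24,0.47) + 0.139·(5.48,-0.69) = (3.5514,0.3088)
  v2: (1-0.139)·(3.25,1.6) + 0.139·(4.66,0.92) = (3.4460,1.5055)
  v3: (1-0.139)·(-0.03,3.35) + 0.139·(-0.38,3.33) = (-0.0786,3.3472)
  v4: (1-0.139)·(-1.52,2.44) + 0.139·(-2.23,1.51) = (-1.6187,2.3107)
  v5: (1-0.139)·(-3.3,-0.36) + 0.139·(-3.17,-1.84) = (-3.2819,-0.5657)
  v6: (1-0.139)·(-1.55,-1.84) + 0.139·(-3.08,-4.77) = (-1.7627,-2.2473)
  v7: (1-0.139)·(0.69,-3.25) + 0.139·(0.42,-5.11) = (0.6525,-3.5085)
  v8: (1-0.139)·(2.65,-0.43) + 0.139·(4.21,-2.28) = (2.8668,-0.6871)
Shoelace sum Σ(x_i·y_{i+1} − x_{i+1}·y_i):
  i=1: 3.5514·1.5055 − 3.4460·0.3088 = +4.2825 (running +4.2825)
  i=2: 3.4460·3.3472 − -0.0786·1.5055 = +11.6529 (running +15.9354)
  i=3: -0.0786·2.3107 − -1.6187·3.3472 = +5.2364 (running +21.1718)
  i=4: -1.6187·-0.5657 − -3.2819·2.3107 = +8.4994 (running +29.6712)
  i=5: -3.2819·-2.2473 − -1.7627·-0.5657 = +6.3782 (running +36.0494)
  i=6: -1.7627·-3.5085 − 0.6525·-2.2473 = +7.6507 (running +43.7000)
  i=7: 0.6525·-0.6871 − 2.8668·-3.5085 = +9.6101 (running +53.3101)
  i=8: 2.8668·0.3088 − 3.5514·-0.6871 = +3.3255 (running +56.6356)
Area = |Σ|/2 = |56.6356|/2 = 28.3178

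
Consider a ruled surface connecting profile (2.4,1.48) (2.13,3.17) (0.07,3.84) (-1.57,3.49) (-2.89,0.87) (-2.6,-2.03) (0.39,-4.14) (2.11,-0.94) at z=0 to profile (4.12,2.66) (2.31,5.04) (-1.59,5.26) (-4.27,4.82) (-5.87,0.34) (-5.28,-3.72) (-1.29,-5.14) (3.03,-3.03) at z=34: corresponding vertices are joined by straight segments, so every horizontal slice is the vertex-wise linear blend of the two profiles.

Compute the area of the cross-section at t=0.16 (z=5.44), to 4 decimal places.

Area at t=0.16: 36.8017

Cross-section at t=0.16: each vertex is (1-t)·p0[i] + t·p1[i].
  v1: (1-0.16)·(2.4,1.48) + 0.16·(4.12,2.66) = (2.6752,1.6688)
  v2: (1-0.16)·(2.13,3.17) + 0.16·(2.31,5.04) = (2.1588,3.4692)
  v3: (1-0.16)·(0.07,3.84) + 0.16·(-1.59,5.26) = (-0.1956,4.0672)
  v4: (1-0.16)·(-1.57,3.49) + 0.16·(-4.27,4.82) = (-2.0020,3.7028)
  v5: (1-0.16)·(-2.89,0.87) + 0.16·(-5.87,0.34) = (-3.3668,0.7852)
  v6: (1-0.16)·(-2.6,-2.03) + 0.16·(-5.28,-3.72) = (-3.0288,-2.3004)
  v7: (1-0.16)·(0.39,-4.14) + 0.16·(-1.29,-5.14) = (0.1212,-4.3000)
  v8: (1-0.16)·(2.11,-0.94) + 0.16·(3.03,-3.03) = (2.2572,-1.2744)
Shoelace sum Σ(x_i·y_{i+1} − x_{i+1}·y_i):
  i=1: 2.6752·3.4692 − 2.1588·1.6688 = +5.6782 (running +5.6782)
  i=2: 2.1588·4.0672 − -0.1956·3.4692 = +9.4588 (running +15.1370)
  i=3: -0.1956·3.7028 − -2.0020·4.0672 = +7.4183 (running +22.5553)
  i=4: -2.0020·0.7852 − -3.3668·3.7028 = +10.8946 (running +33.4499)
  i=5: -3.3668·-2.3004 − -3.0288·0.7852 = +10.1232 (running +43.5731)
  i=6: -3.0288·-4.3000 − 0.1212·-2.3004 = +13.3026 (running +56.8758)
  i=7: 0.1212·-1.2744 − 2.2572·-4.3000 = +9.5515 (running +66.4273)
  i=8: 2.2572·1.6688 − 2.6752·-1.2744 = +7.1761 (running +73.6034)
Area = |Σ|/2 = |73.6034|/2 = 36.8017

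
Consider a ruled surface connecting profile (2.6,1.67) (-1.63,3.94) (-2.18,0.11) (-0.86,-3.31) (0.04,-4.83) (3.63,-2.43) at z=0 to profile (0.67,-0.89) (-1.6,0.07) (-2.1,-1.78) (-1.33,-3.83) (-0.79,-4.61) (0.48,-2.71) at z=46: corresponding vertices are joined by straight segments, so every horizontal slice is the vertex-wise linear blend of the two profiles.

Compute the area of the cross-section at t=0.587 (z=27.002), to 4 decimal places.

Cross-section at t=0.587: each vertex is (1-t)·p0[i] + t·p1[i].
  v1: (1-0.587)·(2.6,1.67) + 0.587·(0.67,-0.89) = (1.4671,0.1673)
  v2: (1-0.587)·(-1.63,3.94) + 0.587·(-1.6,0.07) = (-1.6124,1.6683)
  v3: (1-0.587)·(-2.18,0.11) + 0.587·(-2.1,-1.78) = (-2.1330,-0.9994)
  v4: (1-0.587)·(-0.86,-3.31) + 0.587·(-1.33,-3.83) = (-1.1359,-3.6152)
  v5: (1-0.587)·(0.04,-4.83) + 0.587·(-0.79,-4.61) = (-0.4472,-4.7009)
  v6: (1-0.587)·(3.63,-2.43) + 0.587·(0.48,-2.71) = (1.7810,-2.5944)
Shoelace sum Σ(x_i·y_{i+1} − x_{i+1}·y_i):
  i=1: 1.4671·1.6683 − -1.6124·0.1673 = +2.7173 (running +2.7173)
  i=2: -1.6124·-0.9994 − -2.1330·1.6683 = +5.1700 (running +7.8873)
  i=3: -2.1330·-3.6152 − -1.1359·-0.9994 = +6.5762 (running +14.4635)
  i=4: -1.1359·-4.7009 − -0.4472·-3.6152 = +3.7229 (running +18.1864)
  i=5: -0.4472·-2.5944 − 1.7810·-4.7009 = +9.5322 (running +27.7186)
  i=6: 1.7810·0.1673 − 1.4671·-2.5944 = +4.1041 (running +31.8227)
Area = |Σ|/2 = |31.8227|/2 = 15.9114

Area at t=0.587: 15.9114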